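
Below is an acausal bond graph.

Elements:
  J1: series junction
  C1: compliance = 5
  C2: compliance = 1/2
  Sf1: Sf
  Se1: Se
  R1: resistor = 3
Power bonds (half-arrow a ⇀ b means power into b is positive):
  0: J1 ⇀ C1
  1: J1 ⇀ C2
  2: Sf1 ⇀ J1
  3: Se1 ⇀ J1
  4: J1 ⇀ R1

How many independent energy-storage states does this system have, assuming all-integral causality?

2  (C1, C2 all integral)

b2 stroke at Sf1  (source Sf1 imposes f)
b3 stroke at J1  (source Se1 imposes e)
b0 stroke at J1  (J1 flow already set via bond 2)
b1 stroke at J1  (J1 flow already set via bond 2)
b4 stroke at J1  (1-jn J1 has f-setter on 2)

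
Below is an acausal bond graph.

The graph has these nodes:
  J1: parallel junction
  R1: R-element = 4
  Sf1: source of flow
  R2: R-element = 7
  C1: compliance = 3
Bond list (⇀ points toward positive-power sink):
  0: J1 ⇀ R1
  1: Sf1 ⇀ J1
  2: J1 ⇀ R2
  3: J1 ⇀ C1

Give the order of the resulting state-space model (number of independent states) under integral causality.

bond 1 stroke→Sf1  (Sf1: flow source, stroke at near end)
bond 3 stroke→J1  (C1 outputs effort q/C1)
bond 0 stroke→R1  (J1 effort already set via bond 3)
bond 2 stroke→R2  (common-e at J1 fixed by 3)

1  (C1 all integral)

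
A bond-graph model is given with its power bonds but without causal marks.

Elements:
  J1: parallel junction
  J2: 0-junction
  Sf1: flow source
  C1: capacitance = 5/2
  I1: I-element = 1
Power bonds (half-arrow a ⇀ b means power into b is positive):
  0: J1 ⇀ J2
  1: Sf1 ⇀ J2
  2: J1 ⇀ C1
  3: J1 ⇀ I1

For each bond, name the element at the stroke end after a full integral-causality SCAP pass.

#1 stroke→Sf1  (Sf1: flow source, stroke at near end)
#0 stroke→J2  (closing 0-jn rule on J2)
#2 stroke→J1  (prefer integral on C1)
#3 stroke→I1  (common-e at J1 fixed by 2)

β0 →J2
β1 →Sf1
β2 →J1
β3 →I1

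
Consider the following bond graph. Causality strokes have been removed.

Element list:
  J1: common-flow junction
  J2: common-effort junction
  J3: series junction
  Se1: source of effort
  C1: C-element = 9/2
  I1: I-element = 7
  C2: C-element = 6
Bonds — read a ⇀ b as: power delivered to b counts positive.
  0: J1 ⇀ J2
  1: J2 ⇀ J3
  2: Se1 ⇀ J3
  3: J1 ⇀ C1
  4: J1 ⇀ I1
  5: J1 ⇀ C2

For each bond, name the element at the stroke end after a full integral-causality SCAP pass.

b0 →J1
b1 →J2
b2 →J3
b3 →J1
b4 →I1
b5 →J1

bond 2 stroke→J3  (source Se1 imposes e)
bond 1 stroke→J2  (J3: last free bond brings flow in)
bond 0 stroke→J1  (0-jn J2 has e-setter on 1)
bond 3 stroke→J1  (prefer integral on C1)
bond 4 stroke→I1  (I1 integral (f out))
bond 5 stroke→J1  (1-jn J1 has f-setter on 4)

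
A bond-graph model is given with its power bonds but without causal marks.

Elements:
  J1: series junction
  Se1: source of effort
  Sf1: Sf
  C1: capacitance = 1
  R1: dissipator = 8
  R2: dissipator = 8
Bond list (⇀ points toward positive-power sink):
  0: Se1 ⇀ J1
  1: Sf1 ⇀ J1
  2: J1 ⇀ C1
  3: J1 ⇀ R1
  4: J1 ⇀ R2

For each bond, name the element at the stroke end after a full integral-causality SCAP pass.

β0 |J1  (Se1 (Se) sets effort on bond)
β1 |Sf1  (source Sf1 imposes f)
β2 |J1  (J1 flow already set via bond 1)
β3 |J1  (J1 flow already set via bond 1)
β4 |J1  (J1: bond 1 brought flow, rest push out)

b0 stroke→J1
b1 stroke→Sf1
b2 stroke→J1
b3 stroke→J1
b4 stroke→J1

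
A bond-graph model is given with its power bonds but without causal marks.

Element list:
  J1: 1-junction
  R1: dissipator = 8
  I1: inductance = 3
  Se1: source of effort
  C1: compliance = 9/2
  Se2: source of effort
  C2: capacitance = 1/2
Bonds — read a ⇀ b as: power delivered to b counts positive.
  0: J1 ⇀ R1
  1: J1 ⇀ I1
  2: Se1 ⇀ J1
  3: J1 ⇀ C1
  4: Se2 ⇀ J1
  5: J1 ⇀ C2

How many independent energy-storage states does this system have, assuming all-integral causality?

b2 →J1  (Se1 (Se) sets effort on bond)
b4 →J1  (source Se2 imposes e)
b1 →I1  (I1 outputs flow p/I1)
b0 →J1  (J1: bond 1 brought flow, rest push out)
b3 →J1  (common-f at J1 fixed by 1)
b5 →J1  (J1: bond 1 brought flow, rest push out)

3  (C1, C2, I1 all integral)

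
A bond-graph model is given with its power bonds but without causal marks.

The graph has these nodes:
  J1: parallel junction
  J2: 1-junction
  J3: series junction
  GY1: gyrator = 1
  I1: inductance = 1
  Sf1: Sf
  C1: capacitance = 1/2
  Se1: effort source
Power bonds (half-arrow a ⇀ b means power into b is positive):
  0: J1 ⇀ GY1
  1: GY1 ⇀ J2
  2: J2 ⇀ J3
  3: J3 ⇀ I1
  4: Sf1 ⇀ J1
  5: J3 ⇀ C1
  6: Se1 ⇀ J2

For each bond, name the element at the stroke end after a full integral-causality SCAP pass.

β4 stroke at Sf1  (source Sf1 imposes f)
β6 stroke at J2  (source Se1 imposes e)
β0 stroke at J1  (J1 needs exactly one e-in)
β1 stroke at J2  (GY1 both-in/both-out from 0)
β2 stroke at J3  (closing 1-jn rule on J2)
β3 stroke at I1  (I1: I, integral causality)
β5 stroke at J3  (1-jn J3 has f-setter on 3)

β0 |J1
β1 |J2
β2 |J3
β3 |I1
β4 |Sf1
β5 |J3
β6 |J2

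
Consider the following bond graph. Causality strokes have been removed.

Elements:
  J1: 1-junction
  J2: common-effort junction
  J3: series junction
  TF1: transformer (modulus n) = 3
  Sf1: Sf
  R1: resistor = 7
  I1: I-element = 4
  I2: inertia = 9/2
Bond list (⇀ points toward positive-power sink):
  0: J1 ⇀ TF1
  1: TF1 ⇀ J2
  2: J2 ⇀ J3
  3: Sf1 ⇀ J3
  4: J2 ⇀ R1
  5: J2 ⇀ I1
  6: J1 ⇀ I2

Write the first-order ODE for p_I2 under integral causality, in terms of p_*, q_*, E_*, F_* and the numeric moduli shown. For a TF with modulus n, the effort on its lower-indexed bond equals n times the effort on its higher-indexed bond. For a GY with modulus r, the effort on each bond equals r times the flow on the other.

b3 stroke at Sf1  (Sf1 fixes flow; stroke at Sf1)
b2 stroke at J3  (common-f at J3 fixed by 3)
b5 stroke at I1  (I1 outputs flow p/I1)
b6 stroke at I2  (prefer integral on I2)
b0 stroke at J1  (common-f at J1 fixed by 6)
b1 stroke at TF1  (TF TF1: opposite of bond 0)
b4 stroke at J2  (only one effort-in slot at J2)

dp_I2/dt = 21*F_Sf1 + 21*p_I1/4 - 14*p_I2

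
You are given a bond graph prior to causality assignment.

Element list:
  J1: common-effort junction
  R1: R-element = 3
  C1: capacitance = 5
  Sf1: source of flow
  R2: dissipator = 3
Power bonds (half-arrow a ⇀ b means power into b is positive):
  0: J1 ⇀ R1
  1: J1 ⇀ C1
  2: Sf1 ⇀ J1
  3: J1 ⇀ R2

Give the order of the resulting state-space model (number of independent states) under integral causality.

bond 2 stroke at Sf1  (source Sf1 imposes f)
bond 1 stroke at J1  (C1 integral (e out))
bond 0 stroke at R1  (J1 effort already set via bond 1)
bond 3 stroke at R2  (common-e at J1 fixed by 1)

1  (C1 all integral)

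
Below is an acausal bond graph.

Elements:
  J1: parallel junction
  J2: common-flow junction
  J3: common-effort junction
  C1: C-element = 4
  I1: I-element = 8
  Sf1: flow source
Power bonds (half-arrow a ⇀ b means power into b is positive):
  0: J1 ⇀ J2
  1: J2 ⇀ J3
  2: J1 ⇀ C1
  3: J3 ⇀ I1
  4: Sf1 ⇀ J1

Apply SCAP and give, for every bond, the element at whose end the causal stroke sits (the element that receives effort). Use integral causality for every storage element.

#4 stroke at Sf1  (Sf1 fixes flow; stroke at Sf1)
#2 stroke at J1  (prefer integral on C1)
#0 stroke at J2  (J1: bond 2 brought effort, rest push out)
#1 stroke at J3  (only one flow-in slot at J2)
#3 stroke at I1  (J3: bond 1 brought effort, rest push out)

bond 0 stroke at J2
bond 1 stroke at J3
bond 2 stroke at J1
bond 3 stroke at I1
bond 4 stroke at Sf1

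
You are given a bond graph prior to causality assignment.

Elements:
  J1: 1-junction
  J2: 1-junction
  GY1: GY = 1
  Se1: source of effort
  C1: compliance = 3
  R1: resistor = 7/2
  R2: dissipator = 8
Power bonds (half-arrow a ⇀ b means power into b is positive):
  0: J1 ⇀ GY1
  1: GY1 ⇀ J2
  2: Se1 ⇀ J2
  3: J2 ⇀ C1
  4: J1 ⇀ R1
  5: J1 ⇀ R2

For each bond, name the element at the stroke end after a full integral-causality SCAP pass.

bond 0 |GY1
bond 1 |GY1
bond 2 |J2
bond 3 |J2
bond 4 |J1
bond 5 |J1

β2 stroke→J2  (Se1 (Se) sets effort on bond)
β3 stroke→J2  (C1 integral (e out))
β1 stroke→GY1  (J2: last free bond brings flow in)
β0 stroke→GY1  (GY1 both-in/both-out from 1)
β4 stroke→J1  (J1 flow already set via bond 0)
β5 stroke→J1  (J1: bond 0 brought flow, rest push out)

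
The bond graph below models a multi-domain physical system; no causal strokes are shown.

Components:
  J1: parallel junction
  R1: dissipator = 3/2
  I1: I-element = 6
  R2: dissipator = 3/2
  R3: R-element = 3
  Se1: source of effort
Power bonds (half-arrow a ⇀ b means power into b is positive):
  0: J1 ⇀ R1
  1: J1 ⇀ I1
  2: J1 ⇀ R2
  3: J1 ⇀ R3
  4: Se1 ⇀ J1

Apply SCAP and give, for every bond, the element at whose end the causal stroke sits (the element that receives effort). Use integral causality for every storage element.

bond 0 stroke at R1
bond 1 stroke at I1
bond 2 stroke at R2
bond 3 stroke at R3
bond 4 stroke at J1

b4 |J1  (Se1 fixes effort; stroke away)
b0 |R1  (J1: bond 4 brought effort, rest push out)
b1 |I1  (J1 effort already set via bond 4)
b2 |R2  (J1 effort already set via bond 4)
b3 |R3  (common-e at J1 fixed by 4)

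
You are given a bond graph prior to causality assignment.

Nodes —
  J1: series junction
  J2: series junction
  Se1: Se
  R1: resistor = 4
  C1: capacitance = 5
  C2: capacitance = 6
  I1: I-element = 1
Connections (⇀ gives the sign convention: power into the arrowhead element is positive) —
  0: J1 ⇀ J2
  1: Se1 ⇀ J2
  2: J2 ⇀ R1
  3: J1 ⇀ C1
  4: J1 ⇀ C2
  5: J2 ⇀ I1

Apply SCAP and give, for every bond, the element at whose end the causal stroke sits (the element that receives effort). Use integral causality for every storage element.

#1 stroke at J2  (Se1: effort source, stroke at far end)
#3 stroke at J1  (C1 integral (e out))
#4 stroke at J1  (C2 integral (e out))
#0 stroke at J2  (J1: last free bond brings flow in)
#5 stroke at I1  (I1 outputs flow p/I1)
#2 stroke at J2  (1-jn J2 has f-setter on 5)

β0 →J2
β1 →J2
β2 →J2
β3 →J1
β4 →J1
β5 →I1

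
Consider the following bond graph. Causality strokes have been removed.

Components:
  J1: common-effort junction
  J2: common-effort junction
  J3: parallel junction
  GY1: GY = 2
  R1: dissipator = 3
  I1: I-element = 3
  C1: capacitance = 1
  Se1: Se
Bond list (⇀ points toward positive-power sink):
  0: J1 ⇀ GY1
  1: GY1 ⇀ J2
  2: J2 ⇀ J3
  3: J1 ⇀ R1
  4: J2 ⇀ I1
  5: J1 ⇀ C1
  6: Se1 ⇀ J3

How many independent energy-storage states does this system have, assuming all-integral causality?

β6 |J3  (source Se1 imposes e)
β2 |J2  (common-e at J3 fixed by 6)
β1 |GY1  (J2 effort already set via bond 2)
β4 |I1  (common-e at J2 fixed by 2)
β0 |GY1  (through GY1, causality inverts; strokes same side of GY1)
β5 |J1  (C1: C, integral causality)
β3 |R1  (J1: bond 5 brought effort, rest push out)

2  (C1, I1 all integral)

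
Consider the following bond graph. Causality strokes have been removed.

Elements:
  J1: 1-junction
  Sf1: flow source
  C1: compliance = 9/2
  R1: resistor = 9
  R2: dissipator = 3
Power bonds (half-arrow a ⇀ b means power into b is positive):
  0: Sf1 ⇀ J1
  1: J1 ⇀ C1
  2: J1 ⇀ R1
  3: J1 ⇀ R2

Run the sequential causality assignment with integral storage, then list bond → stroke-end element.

β0 |Sf1
β1 |J1
β2 |J1
β3 |J1

#0 stroke at Sf1  (Sf1: flow source, stroke at near end)
#1 stroke at J1  (J1 flow already set via bond 0)
#2 stroke at J1  (1-jn J1 has f-setter on 0)
#3 stroke at J1  (J1 flow already set via bond 0)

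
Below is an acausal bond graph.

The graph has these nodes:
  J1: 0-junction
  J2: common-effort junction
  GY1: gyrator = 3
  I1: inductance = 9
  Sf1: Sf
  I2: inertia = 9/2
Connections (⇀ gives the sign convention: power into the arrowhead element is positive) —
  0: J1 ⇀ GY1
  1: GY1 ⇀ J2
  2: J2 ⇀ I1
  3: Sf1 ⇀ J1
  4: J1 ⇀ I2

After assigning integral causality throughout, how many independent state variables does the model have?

2  (I1, I2 all integral)

bond 3 stroke→Sf1  (Sf1: flow source, stroke at near end)
bond 2 stroke→I1  (I1 outputs flow p/I1)
bond 1 stroke→J2  (J2: last free bond brings effort in)
bond 0 stroke→J1  (through GY1, causality inverts; strokes same side of GY1)
bond 4 stroke→I2  (common-e at J1 fixed by 0)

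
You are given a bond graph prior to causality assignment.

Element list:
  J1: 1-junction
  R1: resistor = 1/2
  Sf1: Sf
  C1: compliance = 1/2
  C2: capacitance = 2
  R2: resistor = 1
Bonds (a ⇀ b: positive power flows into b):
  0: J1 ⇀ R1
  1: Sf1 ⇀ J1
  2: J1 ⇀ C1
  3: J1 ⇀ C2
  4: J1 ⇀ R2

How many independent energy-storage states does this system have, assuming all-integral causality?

2  (C1, C2 all integral)

b1 |Sf1  (Sf1 (Sf) sets flow on bond)
b0 |J1  (1-jn J1 has f-setter on 1)
b2 |J1  (common-f at J1 fixed by 1)
b3 |J1  (1-jn J1 has f-setter on 1)
b4 |J1  (1-jn J1 has f-setter on 1)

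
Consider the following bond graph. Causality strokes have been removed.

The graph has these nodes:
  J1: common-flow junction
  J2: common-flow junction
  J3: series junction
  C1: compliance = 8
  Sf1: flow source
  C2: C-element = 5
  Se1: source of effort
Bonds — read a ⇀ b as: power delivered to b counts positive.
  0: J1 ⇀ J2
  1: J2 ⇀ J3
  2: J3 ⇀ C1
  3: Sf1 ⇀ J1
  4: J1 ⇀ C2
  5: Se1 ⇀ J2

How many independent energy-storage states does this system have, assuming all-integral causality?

2  (C1, C2 all integral)

bond 3 |Sf1  (Sf1 fixes flow; stroke at Sf1)
bond 5 |J2  (Se1 (Se) sets effort on bond)
bond 0 |J1  (1-jn J1 has f-setter on 3)
bond 4 |J1  (J1 flow already set via bond 3)
bond 1 |J2  (1-jn J2 has f-setter on 0)
bond 2 |J3  (J3 flow already set via bond 1)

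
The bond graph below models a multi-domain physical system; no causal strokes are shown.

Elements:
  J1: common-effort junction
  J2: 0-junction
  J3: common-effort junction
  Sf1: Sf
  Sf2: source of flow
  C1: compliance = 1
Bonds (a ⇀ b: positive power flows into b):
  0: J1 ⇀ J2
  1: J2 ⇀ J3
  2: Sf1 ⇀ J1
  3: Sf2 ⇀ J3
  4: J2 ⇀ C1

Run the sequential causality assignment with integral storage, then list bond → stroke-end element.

bond 0 stroke at J1
bond 1 stroke at J3
bond 2 stroke at Sf1
bond 3 stroke at Sf2
bond 4 stroke at J2

#2 stroke→Sf1  (Sf1 (Sf) sets flow on bond)
#3 stroke→Sf2  (Sf2 fixes flow; stroke at Sf2)
#0 stroke→J1  (J1 needs exactly one e-in)
#1 stroke→J3  (J3 needs exactly one e-in)
#4 stroke→J2  (J2 needs exactly one e-in)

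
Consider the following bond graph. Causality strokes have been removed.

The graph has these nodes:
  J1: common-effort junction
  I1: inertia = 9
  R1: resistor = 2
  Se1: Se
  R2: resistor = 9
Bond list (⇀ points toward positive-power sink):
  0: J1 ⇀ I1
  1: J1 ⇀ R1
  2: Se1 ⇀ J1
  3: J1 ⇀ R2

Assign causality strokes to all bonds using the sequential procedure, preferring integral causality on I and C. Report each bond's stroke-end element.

#0 stroke→I1
#1 stroke→R1
#2 stroke→J1
#3 stroke→R2

β2 stroke→J1  (Se1: effort source, stroke at far end)
β0 stroke→I1  (J1 effort already set via bond 2)
β1 stroke→R1  (0-jn J1 has e-setter on 2)
β3 stroke→R2  (common-e at J1 fixed by 2)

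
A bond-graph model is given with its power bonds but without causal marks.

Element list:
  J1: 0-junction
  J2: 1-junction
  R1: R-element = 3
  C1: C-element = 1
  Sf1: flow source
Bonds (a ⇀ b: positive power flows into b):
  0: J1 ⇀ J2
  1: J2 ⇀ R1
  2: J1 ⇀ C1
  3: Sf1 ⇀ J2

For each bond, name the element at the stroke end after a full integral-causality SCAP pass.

bond 0 stroke at J2
bond 1 stroke at J2
bond 2 stroke at J1
bond 3 stroke at Sf1

#3 →Sf1  (Sf1 (Sf) sets flow on bond)
#0 →J2  (J2: bond 3 brought flow, rest push out)
#1 →J2  (common-f at J2 fixed by 3)
#2 →J1  (J1 needs exactly one e-in)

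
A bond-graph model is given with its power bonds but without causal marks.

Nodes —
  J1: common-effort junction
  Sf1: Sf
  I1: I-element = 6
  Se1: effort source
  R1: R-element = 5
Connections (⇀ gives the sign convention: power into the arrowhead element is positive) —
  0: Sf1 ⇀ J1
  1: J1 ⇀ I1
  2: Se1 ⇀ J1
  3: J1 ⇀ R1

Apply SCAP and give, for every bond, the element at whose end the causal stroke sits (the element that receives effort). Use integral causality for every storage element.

bond 0 stroke→Sf1  (source Sf1 imposes f)
bond 2 stroke→J1  (Se1: effort source, stroke at far end)
bond 1 stroke→I1  (J1: bond 2 brought effort, rest push out)
bond 3 stroke→R1  (common-e at J1 fixed by 2)

b0 |Sf1
b1 |I1
b2 |J1
b3 |R1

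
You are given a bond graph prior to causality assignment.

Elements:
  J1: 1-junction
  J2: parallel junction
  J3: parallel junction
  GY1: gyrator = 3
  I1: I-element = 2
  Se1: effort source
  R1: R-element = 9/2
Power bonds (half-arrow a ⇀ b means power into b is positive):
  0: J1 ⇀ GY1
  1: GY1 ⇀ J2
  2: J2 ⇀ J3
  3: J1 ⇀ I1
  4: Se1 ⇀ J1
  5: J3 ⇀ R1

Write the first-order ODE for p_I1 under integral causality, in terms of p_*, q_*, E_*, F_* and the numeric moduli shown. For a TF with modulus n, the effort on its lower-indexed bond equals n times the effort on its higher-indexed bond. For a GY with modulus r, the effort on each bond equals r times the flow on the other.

dp_I1/dt = E_Se1 - p_I1

bond 4 |J1  (source Se1 imposes e)
bond 3 |I1  (I1 integral (f out))
bond 0 |J1  (J1: bond 3 brought flow, rest push out)
bond 1 |J2  (through GY1, causality inverts; strokes same side of GY1)
bond 2 |J3  (0-jn J2 has e-setter on 1)
bond 5 |R1  (0-jn J3 has e-setter on 2)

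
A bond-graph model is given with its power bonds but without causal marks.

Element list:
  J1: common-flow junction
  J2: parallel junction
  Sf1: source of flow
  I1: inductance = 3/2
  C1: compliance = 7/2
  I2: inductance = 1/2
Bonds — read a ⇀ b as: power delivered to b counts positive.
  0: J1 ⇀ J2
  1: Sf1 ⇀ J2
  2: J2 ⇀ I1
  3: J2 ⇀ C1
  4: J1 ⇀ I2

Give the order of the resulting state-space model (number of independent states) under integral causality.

b1 stroke→Sf1  (Sf1 fixes flow; stroke at Sf1)
b2 stroke→I1  (I1 outputs flow p/I1)
b3 stroke→J2  (prefer integral on C1)
b0 stroke→J1  (J2 effort already set via bond 3)
b4 stroke→I2  (J1: last free bond brings flow in)

3  (C1, I1, I2 all integral)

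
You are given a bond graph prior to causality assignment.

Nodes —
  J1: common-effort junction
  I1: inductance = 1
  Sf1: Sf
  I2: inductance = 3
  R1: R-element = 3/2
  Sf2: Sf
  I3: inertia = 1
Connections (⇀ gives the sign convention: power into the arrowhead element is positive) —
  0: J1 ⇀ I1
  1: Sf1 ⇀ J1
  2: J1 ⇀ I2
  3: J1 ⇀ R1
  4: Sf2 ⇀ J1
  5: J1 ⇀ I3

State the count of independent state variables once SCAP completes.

3  (I1, I2, I3 all integral)

bond 1 stroke→Sf1  (Sf1 (Sf) sets flow on bond)
bond 4 stroke→Sf2  (Sf2 (Sf) sets flow on bond)
bond 0 stroke→I1  (prefer integral on I1)
bond 2 stroke→I2  (prefer integral on I2)
bond 5 stroke→I3  (prefer integral on I3)
bond 3 stroke→J1  (J1 needs exactly one e-in)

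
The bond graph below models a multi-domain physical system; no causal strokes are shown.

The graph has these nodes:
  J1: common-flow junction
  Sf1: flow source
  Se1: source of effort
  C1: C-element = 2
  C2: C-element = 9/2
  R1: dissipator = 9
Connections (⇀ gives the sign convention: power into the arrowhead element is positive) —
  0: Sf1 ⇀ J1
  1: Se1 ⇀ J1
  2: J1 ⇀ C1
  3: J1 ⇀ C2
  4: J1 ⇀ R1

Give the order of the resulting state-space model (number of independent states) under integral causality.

#0 stroke→Sf1  (source Sf1 imposes f)
#1 stroke→J1  (Se1: effort source, stroke at far end)
#2 stroke→J1  (J1: bond 0 brought flow, rest push out)
#3 stroke→J1  (1-jn J1 has f-setter on 0)
#4 stroke→J1  (1-jn J1 has f-setter on 0)

2  (C1, C2 all integral)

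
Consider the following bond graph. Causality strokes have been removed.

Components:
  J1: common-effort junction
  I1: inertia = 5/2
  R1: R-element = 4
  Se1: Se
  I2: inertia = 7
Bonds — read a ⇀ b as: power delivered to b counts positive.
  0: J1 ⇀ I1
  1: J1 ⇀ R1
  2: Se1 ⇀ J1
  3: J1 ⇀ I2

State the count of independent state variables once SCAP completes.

2  (I1, I2 all integral)

b2 stroke at J1  (Se1: effort source, stroke at far end)
b0 stroke at I1  (0-jn J1 has e-setter on 2)
b1 stroke at R1  (common-e at J1 fixed by 2)
b3 stroke at I2  (0-jn J1 has e-setter on 2)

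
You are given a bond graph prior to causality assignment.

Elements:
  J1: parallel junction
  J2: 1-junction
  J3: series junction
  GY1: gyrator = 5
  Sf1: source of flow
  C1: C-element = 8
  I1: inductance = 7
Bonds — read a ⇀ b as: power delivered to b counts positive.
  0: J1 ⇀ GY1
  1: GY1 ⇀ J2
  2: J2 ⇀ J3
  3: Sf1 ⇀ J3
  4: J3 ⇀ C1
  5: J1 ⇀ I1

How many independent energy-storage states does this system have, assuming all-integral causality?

2  (C1, I1 all integral)

#3 |Sf1  (source Sf1 imposes f)
#2 |J3  (J3 flow already set via bond 3)
#4 |J3  (J3: bond 3 brought flow, rest push out)
#1 |J2  (1-jn J2 has f-setter on 2)
#0 |J1  (GY GY1: same side as bond 1)
#5 |I1  (J1: bond 0 brought effort, rest push out)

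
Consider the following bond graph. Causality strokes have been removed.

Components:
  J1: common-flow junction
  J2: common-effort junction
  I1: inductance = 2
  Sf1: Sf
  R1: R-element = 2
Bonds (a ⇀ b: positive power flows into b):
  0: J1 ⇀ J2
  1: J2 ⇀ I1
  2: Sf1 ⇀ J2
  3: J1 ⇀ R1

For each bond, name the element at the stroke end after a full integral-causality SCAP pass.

β2 |Sf1  (source Sf1 imposes f)
β1 |I1  (I1 outputs flow p/I1)
β0 |J2  (J2: last free bond brings effort in)
β3 |J1  (1-jn J1 has f-setter on 0)

β0 stroke at J2
β1 stroke at I1
β2 stroke at Sf1
β3 stroke at J1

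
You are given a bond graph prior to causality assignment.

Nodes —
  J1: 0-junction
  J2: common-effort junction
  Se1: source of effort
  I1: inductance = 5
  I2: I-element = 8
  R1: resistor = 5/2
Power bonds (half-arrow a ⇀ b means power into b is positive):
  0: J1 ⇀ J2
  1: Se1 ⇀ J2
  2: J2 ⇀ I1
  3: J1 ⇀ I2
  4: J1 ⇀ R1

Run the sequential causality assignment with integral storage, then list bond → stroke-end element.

b0 →J1
b1 →J2
b2 →I1
b3 →I2
b4 →R1

bond 1 →J2  (Se1 (Se) sets effort on bond)
bond 0 →J1  (J2: bond 1 brought effort, rest push out)
bond 2 →I1  (common-e at J2 fixed by 1)
bond 3 →I2  (common-e at J1 fixed by 0)
bond 4 →R1  (J1: bond 0 brought effort, rest push out)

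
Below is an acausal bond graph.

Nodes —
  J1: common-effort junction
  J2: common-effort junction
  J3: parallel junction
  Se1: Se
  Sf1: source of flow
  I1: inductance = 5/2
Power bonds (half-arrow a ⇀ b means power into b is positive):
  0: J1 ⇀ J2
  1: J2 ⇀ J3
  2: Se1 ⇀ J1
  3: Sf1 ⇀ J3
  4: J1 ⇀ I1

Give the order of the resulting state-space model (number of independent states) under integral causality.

1  (I1 all integral)

β2 stroke at J1  (source Se1 imposes e)
β3 stroke at Sf1  (Sf1 (Sf) sets flow on bond)
β0 stroke at J2  (J1 effort already set via bond 2)
β4 stroke at I1  (J1: bond 2 brought effort, rest push out)
β1 stroke at J3  (J2: bond 0 brought effort, rest push out)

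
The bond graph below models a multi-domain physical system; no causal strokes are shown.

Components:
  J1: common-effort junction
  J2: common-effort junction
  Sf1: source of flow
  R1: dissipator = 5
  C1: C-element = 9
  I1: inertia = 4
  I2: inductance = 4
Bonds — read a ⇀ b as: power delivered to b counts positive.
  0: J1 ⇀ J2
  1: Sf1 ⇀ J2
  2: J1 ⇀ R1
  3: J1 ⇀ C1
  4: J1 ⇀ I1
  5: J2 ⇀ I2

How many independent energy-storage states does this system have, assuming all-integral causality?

β1 →Sf1  (source Sf1 imposes f)
β3 →J1  (prefer integral on C1)
β0 →J2  (common-e at J1 fixed by 3)
β2 →R1  (J1 effort already set via bond 3)
β4 →I1  (common-e at J1 fixed by 3)
β5 →I2  (J2 effort already set via bond 0)

3  (C1, I1, I2 all integral)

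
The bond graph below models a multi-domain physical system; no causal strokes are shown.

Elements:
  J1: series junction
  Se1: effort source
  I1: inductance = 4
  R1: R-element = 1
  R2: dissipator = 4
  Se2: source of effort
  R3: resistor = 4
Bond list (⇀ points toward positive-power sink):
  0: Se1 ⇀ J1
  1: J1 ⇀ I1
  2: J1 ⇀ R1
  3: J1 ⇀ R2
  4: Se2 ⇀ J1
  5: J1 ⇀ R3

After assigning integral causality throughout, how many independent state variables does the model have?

1  (I1 all integral)

#0 |J1  (source Se1 imposes e)
#4 |J1  (Se2: effort source, stroke at far end)
#1 |I1  (prefer integral on I1)
#2 |J1  (J1: bond 1 brought flow, rest push out)
#3 |J1  (J1 flow already set via bond 1)
#5 |J1  (common-f at J1 fixed by 1)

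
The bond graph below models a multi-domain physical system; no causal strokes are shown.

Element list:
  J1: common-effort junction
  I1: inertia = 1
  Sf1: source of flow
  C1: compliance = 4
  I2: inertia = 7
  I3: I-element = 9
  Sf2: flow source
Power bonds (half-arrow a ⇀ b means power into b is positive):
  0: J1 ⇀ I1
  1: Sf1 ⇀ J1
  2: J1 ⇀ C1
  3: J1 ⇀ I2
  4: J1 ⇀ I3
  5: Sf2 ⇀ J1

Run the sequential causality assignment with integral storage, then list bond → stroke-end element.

b0 stroke→I1
b1 stroke→Sf1
b2 stroke→J1
b3 stroke→I2
b4 stroke→I3
b5 stroke→Sf2

b1 →Sf1  (Sf1 fixes flow; stroke at Sf1)
b5 →Sf2  (Sf2: flow source, stroke at near end)
b0 →I1  (I1: I, integral causality)
b2 →J1  (prefer integral on C1)
b3 →I2  (J1 effort already set via bond 2)
b4 →I3  (J1 effort already set via bond 2)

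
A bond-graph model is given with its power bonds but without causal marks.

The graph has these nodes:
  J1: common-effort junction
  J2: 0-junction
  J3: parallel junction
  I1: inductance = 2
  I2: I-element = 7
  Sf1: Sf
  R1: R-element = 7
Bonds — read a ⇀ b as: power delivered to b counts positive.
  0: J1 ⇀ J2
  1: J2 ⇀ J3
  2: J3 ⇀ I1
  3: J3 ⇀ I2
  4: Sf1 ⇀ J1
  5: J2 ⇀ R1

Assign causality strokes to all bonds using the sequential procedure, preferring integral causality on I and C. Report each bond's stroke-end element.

b0 stroke at J1
b1 stroke at J3
b2 stroke at I1
b3 stroke at I2
b4 stroke at Sf1
b5 stroke at J2

#4 →Sf1  (source Sf1 imposes f)
#0 →J1  (only one effort-in slot at J1)
#2 →I1  (prefer integral on I1)
#3 →I2  (I2 integral (f out))
#1 →J3  (J3: last free bond brings effort in)
#5 →J2  (J2 needs exactly one e-in)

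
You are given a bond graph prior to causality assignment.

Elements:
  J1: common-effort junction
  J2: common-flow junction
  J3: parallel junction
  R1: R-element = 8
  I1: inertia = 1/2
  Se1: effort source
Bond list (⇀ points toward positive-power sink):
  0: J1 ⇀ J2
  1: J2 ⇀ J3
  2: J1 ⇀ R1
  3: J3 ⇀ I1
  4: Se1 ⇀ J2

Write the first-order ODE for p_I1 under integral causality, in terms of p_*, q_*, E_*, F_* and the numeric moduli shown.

β4 stroke at J2  (source Se1 imposes e)
β3 stroke at I1  (prefer integral on I1)
β1 stroke at J3  (J3: last free bond brings effort in)
β0 stroke at J2  (common-f at J2 fixed by 1)
β2 stroke at J1  (J1 needs exactly one e-in)

dp_I1/dt = E_Se1 - 16*p_I1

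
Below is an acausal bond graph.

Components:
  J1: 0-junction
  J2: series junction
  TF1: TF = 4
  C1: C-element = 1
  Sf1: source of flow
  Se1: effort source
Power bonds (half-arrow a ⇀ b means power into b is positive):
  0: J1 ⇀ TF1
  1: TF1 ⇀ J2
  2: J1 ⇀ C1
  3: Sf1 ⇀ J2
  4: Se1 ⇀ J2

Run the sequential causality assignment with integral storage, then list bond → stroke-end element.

#0 →TF1
#1 →J2
#2 →J1
#3 →Sf1
#4 →J2

b3 stroke at Sf1  (Sf1 (Sf) sets flow on bond)
b4 stroke at J2  (source Se1 imposes e)
b1 stroke at J2  (1-jn J2 has f-setter on 3)
b0 stroke at TF1  (TF TF1: opposite of bond 1)
b2 stroke at J1  (J1 needs exactly one e-in)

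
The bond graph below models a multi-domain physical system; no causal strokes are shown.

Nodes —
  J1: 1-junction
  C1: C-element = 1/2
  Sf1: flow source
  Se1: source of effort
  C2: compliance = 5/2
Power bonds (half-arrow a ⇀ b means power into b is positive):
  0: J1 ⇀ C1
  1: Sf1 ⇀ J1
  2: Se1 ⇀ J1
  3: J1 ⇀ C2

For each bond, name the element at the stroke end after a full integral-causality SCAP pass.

#1 stroke→Sf1  (Sf1 (Sf) sets flow on bond)
#2 stroke→J1  (Se1 fixes effort; stroke away)
#0 stroke→J1  (J1: bond 1 brought flow, rest push out)
#3 stroke→J1  (common-f at J1 fixed by 1)

b0 stroke at J1
b1 stroke at Sf1
b2 stroke at J1
b3 stroke at J1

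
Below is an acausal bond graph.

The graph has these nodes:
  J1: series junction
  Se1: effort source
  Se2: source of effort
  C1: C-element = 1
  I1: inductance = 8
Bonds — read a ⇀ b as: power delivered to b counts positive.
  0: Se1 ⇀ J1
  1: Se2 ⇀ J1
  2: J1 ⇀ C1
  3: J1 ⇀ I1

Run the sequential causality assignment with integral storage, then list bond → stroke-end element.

bond 0 stroke→J1
bond 1 stroke→J1
bond 2 stroke→J1
bond 3 stroke→I1

bond 0 |J1  (Se1 fixes effort; stroke away)
bond 1 |J1  (Se2 (Se) sets effort on bond)
bond 2 |J1  (C1 integral (e out))
bond 3 |I1  (J1 needs exactly one f-in)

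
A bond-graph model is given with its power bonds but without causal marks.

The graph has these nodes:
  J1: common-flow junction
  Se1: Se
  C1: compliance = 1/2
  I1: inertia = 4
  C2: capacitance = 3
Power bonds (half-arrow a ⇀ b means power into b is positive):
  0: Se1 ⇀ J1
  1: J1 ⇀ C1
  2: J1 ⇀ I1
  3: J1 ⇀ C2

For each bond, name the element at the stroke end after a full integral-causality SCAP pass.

b0 stroke→J1
b1 stroke→J1
b2 stroke→I1
b3 stroke→J1

#0 →J1  (Se1 fixes effort; stroke away)
#1 →J1  (C1: C, integral causality)
#2 →I1  (I1: I, integral causality)
#3 →J1  (1-jn J1 has f-setter on 2)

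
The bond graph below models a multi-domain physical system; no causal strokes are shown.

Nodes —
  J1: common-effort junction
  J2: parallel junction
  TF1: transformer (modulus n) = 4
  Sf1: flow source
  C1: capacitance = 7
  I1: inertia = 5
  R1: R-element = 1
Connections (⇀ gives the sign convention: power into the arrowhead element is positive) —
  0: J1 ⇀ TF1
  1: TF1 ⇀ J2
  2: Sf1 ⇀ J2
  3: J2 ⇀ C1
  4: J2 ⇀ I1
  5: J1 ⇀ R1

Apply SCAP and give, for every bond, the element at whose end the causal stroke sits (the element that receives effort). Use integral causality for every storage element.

b2 stroke→Sf1  (Sf1 (Sf) sets flow on bond)
b3 stroke→J2  (C1 outputs effort q/C1)
b1 stroke→TF1  (common-e at J2 fixed by 3)
b4 stroke→I1  (common-e at J2 fixed by 3)
b0 stroke→J1  (TF1: transformer flips bond 1)
b5 stroke→R1  (J1: bond 0 brought effort, rest push out)

β0 stroke at J1
β1 stroke at TF1
β2 stroke at Sf1
β3 stroke at J2
β4 stroke at I1
β5 stroke at R1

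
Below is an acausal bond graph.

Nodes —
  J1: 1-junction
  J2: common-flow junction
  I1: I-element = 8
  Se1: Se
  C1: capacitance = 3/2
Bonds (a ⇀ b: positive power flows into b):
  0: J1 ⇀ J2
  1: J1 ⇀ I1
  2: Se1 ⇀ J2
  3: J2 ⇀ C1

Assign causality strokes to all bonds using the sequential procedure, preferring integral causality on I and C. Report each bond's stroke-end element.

#0 stroke→J1
#1 stroke→I1
#2 stroke→J2
#3 stroke→J2

β2 →J2  (Se1: effort source, stroke at far end)
β1 →I1  (prefer integral on I1)
β0 →J1  (J1 flow already set via bond 1)
β3 →J2  (J2 flow already set via bond 0)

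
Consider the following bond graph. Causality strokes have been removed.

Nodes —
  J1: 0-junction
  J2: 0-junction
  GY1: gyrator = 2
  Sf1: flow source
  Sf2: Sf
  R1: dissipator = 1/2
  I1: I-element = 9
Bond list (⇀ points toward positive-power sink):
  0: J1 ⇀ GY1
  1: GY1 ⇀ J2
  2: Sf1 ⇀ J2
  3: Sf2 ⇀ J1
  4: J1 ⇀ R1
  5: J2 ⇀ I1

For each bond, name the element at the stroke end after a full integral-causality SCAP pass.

β2 |Sf1  (Sf1: flow source, stroke at near end)
β3 |Sf2  (Sf2: flow source, stroke at near end)
β5 |I1  (I1: I, integral causality)
β1 |J2  (closing 0-jn rule on J2)
β0 |J1  (through GY1, causality inverts; strokes same side of GY1)
β4 |R1  (J1: bond 0 brought effort, rest push out)

β0 stroke→J1
β1 stroke→J2
β2 stroke→Sf1
β3 stroke→Sf2
β4 stroke→R1
β5 stroke→I1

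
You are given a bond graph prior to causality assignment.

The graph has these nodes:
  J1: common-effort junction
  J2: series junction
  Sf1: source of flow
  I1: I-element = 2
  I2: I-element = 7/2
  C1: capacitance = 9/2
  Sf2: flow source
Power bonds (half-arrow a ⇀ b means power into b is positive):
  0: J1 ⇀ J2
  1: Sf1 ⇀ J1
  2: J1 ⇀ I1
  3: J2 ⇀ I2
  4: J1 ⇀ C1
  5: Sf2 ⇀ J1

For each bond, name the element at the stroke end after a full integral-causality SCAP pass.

β0 →J2
β1 →Sf1
β2 →I1
β3 →I2
β4 →J1
β5 →Sf2

bond 1 |Sf1  (source Sf1 imposes f)
bond 5 |Sf2  (Sf2 fixes flow; stroke at Sf2)
bond 2 |I1  (I1 integral (f out))
bond 3 |I2  (I2: I, integral causality)
bond 0 |J2  (common-f at J2 fixed by 3)
bond 4 |J1  (only one effort-in slot at J1)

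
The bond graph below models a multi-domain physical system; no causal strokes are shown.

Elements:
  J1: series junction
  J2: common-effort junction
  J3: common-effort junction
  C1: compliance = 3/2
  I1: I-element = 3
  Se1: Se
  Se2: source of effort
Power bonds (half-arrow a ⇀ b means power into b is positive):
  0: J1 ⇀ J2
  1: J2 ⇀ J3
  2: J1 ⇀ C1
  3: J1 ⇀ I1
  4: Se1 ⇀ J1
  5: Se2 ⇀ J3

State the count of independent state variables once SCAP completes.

#4 →J1  (source Se1 imposes e)
#5 →J3  (source Se2 imposes e)
#1 →J2  (0-jn J3 has e-setter on 5)
#0 →J1  (J2 effort already set via bond 1)
#2 →J1  (C1 integral (e out))
#3 →I1  (closing 1-jn rule on J1)

2  (C1, I1 all integral)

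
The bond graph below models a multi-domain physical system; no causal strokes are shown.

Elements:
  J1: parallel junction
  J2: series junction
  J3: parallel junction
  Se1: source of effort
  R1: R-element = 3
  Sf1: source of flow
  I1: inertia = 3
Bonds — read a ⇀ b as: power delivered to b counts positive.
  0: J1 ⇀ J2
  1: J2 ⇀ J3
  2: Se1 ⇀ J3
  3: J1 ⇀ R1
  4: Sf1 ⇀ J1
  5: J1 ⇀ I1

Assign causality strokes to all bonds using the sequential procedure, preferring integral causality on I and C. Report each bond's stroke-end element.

b2 →J3  (source Se1 imposes e)
b4 →Sf1  (source Sf1 imposes f)
b1 →J2  (J3: bond 2 brought effort, rest push out)
b0 →J1  (closing 1-jn rule on J2)
b3 →R1  (J1 effort already set via bond 0)
b5 →I1  (common-e at J1 fixed by 0)

β0 stroke at J1
β1 stroke at J2
β2 stroke at J3
β3 stroke at R1
β4 stroke at Sf1
β5 stroke at I1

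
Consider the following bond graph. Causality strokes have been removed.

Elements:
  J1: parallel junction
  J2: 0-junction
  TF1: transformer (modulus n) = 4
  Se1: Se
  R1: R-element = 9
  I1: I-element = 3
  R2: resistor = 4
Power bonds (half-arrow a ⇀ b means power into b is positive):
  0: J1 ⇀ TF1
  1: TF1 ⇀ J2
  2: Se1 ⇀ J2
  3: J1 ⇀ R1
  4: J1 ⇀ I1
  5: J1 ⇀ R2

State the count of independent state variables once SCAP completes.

β2 stroke→J2  (Se1 (Se) sets effort on bond)
β1 stroke→TF1  (0-jn J2 has e-setter on 2)
β0 stroke→J1  (TF1: transformer flips bond 1)
β3 stroke→R1  (0-jn J1 has e-setter on 0)
β4 stroke→I1  (0-jn J1 has e-setter on 0)
β5 stroke→R2  (J1 effort already set via bond 0)

1  (I1 all integral)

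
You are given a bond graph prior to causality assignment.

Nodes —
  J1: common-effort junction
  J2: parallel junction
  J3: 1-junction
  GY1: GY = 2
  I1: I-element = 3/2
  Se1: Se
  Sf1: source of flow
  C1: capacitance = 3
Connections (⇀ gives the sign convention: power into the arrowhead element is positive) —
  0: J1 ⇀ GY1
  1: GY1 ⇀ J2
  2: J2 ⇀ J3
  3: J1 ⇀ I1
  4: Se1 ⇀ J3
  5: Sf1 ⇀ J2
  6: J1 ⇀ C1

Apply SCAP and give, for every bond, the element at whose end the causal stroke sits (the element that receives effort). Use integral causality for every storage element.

β0 |GY1
β1 |GY1
β2 |J2
β3 |I1
β4 |J3
β5 |Sf1
β6 |J1

β4 stroke at J3  (Se1 fixes effort; stroke away)
β5 stroke at Sf1  (source Sf1 imposes f)
β2 stroke at J2  (only one flow-in slot at J3)
β1 stroke at GY1  (0-jn J2 has e-setter on 2)
β0 stroke at GY1  (GY GY1: same side as bond 1)
β3 stroke at I1  (prefer integral on I1)
β6 stroke at J1  (only one effort-in slot at J1)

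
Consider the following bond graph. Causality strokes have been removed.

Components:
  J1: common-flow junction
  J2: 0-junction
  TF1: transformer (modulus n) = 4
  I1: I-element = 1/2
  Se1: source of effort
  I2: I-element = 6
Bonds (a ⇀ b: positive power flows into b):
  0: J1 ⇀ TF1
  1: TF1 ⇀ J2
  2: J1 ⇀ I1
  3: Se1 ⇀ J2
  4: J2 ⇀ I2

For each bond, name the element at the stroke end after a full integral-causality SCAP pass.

#0 |J1
#1 |TF1
#2 |I1
#3 |J2
#4 |I2

β3 stroke→J2  (source Se1 imposes e)
β1 stroke→TF1  (0-jn J2 has e-setter on 3)
β4 stroke→I2  (J2 effort already set via bond 3)
β0 stroke→J1  (TF1: transformer flips bond 1)
β2 stroke→I1  (closing 1-jn rule on J1)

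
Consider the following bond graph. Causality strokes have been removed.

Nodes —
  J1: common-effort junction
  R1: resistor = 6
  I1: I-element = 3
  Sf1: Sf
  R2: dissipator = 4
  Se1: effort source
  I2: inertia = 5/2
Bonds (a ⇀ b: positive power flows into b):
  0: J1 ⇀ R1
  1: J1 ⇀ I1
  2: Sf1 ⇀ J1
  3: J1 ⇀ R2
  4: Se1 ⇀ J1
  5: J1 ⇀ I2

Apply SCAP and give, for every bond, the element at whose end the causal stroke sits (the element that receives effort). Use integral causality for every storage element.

β2 →Sf1  (source Sf1 imposes f)
β4 →J1  (Se1 fixes effort; stroke away)
β0 →R1  (0-jn J1 has e-setter on 4)
β1 →I1  (J1: bond 4 brought effort, rest push out)
β3 →R2  (common-e at J1 fixed by 4)
β5 →I2  (J1 effort already set via bond 4)

bond 0 |R1
bond 1 |I1
bond 2 |Sf1
bond 3 |R2
bond 4 |J1
bond 5 |I2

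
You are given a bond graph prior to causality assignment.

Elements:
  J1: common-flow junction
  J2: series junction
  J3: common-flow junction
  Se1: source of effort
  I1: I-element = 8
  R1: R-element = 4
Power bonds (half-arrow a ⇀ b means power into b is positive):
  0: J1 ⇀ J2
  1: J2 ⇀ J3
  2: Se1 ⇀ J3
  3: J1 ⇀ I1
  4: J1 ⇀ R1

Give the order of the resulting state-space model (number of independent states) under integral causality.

1  (I1 all integral)

β2 →J3  (Se1: effort source, stroke at far end)
β1 →J2  (J3 needs exactly one f-in)
β0 →J1  (J2 needs exactly one f-in)
β3 →I1  (I1 integral (f out))
β4 →J1  (J1 flow already set via bond 3)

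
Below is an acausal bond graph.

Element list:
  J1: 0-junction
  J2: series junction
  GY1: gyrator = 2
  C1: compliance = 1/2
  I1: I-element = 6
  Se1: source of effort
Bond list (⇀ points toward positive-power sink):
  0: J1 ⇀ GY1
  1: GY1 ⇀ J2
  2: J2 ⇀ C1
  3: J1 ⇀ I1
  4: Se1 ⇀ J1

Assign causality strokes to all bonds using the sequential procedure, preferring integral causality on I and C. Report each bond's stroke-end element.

#4 stroke at J1  (Se1 (Se) sets effort on bond)
#0 stroke at GY1  (common-e at J1 fixed by 4)
#3 stroke at I1  (J1: bond 4 brought effort, rest push out)
#1 stroke at GY1  (GY1 both-in/both-out from 0)
#2 stroke at J2  (J2: bond 1 brought flow, rest push out)

b0 →GY1
b1 →GY1
b2 →J2
b3 →I1
b4 →J1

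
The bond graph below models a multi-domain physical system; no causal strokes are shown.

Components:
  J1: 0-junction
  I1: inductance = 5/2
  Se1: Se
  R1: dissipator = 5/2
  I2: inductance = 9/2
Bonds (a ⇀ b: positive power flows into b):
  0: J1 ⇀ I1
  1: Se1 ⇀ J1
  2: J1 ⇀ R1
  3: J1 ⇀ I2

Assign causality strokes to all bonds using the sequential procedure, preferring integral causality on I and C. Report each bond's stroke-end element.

β0 |I1
β1 |J1
β2 |R1
β3 |I2

bond 1 stroke at J1  (Se1: effort source, stroke at far end)
bond 0 stroke at I1  (J1 effort already set via bond 1)
bond 2 stroke at R1  (J1 effort already set via bond 1)
bond 3 stroke at I2  (J1: bond 1 brought effort, rest push out)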